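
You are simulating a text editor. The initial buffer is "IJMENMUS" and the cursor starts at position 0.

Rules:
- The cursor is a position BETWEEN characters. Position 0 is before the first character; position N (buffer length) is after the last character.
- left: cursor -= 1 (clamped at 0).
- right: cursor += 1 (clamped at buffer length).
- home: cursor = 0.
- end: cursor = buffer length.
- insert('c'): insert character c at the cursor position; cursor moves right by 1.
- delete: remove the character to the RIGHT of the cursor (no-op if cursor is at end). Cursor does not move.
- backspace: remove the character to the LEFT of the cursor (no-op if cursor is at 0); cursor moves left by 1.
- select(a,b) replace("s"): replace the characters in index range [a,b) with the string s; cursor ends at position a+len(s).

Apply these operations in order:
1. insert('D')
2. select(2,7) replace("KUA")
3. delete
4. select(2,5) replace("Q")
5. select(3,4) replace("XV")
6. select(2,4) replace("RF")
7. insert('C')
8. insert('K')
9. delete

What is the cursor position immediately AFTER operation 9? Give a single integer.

Answer: 6

Derivation:
After op 1 (insert('D')): buf='DIJMENMUS' cursor=1
After op 2 (select(2,7) replace("KUA")): buf='DIKUAUS' cursor=5
After op 3 (delete): buf='DIKUAS' cursor=5
After op 4 (select(2,5) replace("Q")): buf='DIQS' cursor=3
After op 5 (select(3,4) replace("XV")): buf='DIQXV' cursor=5
After op 6 (select(2,4) replace("RF")): buf='DIRFV' cursor=4
After op 7 (insert('C')): buf='DIRFCV' cursor=5
After op 8 (insert('K')): buf='DIRFCKV' cursor=6
After op 9 (delete): buf='DIRFCK' cursor=6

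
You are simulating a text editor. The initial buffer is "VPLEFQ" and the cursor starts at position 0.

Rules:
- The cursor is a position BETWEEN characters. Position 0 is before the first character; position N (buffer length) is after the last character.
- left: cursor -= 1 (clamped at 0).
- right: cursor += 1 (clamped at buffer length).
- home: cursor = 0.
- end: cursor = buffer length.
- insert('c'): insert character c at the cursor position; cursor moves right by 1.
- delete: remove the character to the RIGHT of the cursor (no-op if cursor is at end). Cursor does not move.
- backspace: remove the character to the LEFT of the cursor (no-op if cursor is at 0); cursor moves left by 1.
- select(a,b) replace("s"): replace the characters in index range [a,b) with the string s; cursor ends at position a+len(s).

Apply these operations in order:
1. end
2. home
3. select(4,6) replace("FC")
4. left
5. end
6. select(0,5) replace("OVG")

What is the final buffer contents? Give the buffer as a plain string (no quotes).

After op 1 (end): buf='VPLEFQ' cursor=6
After op 2 (home): buf='VPLEFQ' cursor=0
After op 3 (select(4,6) replace("FC")): buf='VPLEFC' cursor=6
After op 4 (left): buf='VPLEFC' cursor=5
After op 5 (end): buf='VPLEFC' cursor=6
After op 6 (select(0,5) replace("OVG")): buf='OVGC' cursor=3

Answer: OVGC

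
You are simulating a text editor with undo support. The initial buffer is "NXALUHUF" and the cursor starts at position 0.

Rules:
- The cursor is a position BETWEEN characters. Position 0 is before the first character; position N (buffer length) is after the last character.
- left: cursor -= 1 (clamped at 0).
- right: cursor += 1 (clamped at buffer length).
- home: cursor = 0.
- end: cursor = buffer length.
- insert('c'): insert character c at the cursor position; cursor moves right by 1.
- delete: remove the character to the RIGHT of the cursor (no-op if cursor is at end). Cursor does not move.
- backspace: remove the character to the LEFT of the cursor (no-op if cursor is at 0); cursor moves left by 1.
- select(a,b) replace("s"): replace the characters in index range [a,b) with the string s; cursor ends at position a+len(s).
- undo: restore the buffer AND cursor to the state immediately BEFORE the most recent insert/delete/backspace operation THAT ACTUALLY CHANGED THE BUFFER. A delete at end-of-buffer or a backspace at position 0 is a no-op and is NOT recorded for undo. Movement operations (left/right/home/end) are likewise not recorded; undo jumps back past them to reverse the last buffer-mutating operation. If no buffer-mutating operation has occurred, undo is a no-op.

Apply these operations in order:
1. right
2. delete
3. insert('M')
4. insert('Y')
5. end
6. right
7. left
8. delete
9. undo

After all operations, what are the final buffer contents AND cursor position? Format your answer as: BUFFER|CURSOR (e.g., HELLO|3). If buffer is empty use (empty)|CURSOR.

After op 1 (right): buf='NXALUHUF' cursor=1
After op 2 (delete): buf='NALUHUF' cursor=1
After op 3 (insert('M')): buf='NMALUHUF' cursor=2
After op 4 (insert('Y')): buf='NMYALUHUF' cursor=3
After op 5 (end): buf='NMYALUHUF' cursor=9
After op 6 (right): buf='NMYALUHUF' cursor=9
After op 7 (left): buf='NMYALUHUF' cursor=8
After op 8 (delete): buf='NMYALUHU' cursor=8
After op 9 (undo): buf='NMYALUHUF' cursor=8

Answer: NMYALUHUF|8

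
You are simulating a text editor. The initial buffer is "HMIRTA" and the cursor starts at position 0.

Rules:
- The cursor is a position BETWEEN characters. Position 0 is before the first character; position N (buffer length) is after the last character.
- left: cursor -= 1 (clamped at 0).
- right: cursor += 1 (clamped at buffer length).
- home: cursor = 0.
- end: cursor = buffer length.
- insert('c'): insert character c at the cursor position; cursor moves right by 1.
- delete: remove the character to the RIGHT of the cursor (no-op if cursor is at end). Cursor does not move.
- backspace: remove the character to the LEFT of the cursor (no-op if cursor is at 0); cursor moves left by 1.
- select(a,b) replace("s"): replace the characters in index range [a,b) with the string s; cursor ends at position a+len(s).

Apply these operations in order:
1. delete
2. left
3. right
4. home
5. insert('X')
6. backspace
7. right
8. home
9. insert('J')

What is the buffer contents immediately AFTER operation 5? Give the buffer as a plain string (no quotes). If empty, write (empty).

After op 1 (delete): buf='MIRTA' cursor=0
After op 2 (left): buf='MIRTA' cursor=0
After op 3 (right): buf='MIRTA' cursor=1
After op 4 (home): buf='MIRTA' cursor=0
After op 5 (insert('X')): buf='XMIRTA' cursor=1

Answer: XMIRTA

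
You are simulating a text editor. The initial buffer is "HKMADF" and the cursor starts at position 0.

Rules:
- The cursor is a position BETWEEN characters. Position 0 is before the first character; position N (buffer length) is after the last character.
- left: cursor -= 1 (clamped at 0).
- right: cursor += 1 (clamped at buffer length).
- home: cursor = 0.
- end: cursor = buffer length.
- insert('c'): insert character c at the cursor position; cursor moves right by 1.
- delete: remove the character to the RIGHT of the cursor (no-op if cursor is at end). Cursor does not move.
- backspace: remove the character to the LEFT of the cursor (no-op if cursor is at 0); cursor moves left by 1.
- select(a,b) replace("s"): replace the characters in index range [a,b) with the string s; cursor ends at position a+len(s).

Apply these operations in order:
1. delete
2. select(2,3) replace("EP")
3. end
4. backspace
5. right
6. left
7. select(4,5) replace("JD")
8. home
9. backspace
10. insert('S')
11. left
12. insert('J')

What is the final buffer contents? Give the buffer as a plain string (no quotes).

Answer: JSKMEPJD

Derivation:
After op 1 (delete): buf='KMADF' cursor=0
After op 2 (select(2,3) replace("EP")): buf='KMEPDF' cursor=4
After op 3 (end): buf='KMEPDF' cursor=6
After op 4 (backspace): buf='KMEPD' cursor=5
After op 5 (right): buf='KMEPD' cursor=5
After op 6 (left): buf='KMEPD' cursor=4
After op 7 (select(4,5) replace("JD")): buf='KMEPJD' cursor=6
After op 8 (home): buf='KMEPJD' cursor=0
After op 9 (backspace): buf='KMEPJD' cursor=0
After op 10 (insert('S')): buf='SKMEPJD' cursor=1
After op 11 (left): buf='SKMEPJD' cursor=0
After op 12 (insert('J')): buf='JSKMEPJD' cursor=1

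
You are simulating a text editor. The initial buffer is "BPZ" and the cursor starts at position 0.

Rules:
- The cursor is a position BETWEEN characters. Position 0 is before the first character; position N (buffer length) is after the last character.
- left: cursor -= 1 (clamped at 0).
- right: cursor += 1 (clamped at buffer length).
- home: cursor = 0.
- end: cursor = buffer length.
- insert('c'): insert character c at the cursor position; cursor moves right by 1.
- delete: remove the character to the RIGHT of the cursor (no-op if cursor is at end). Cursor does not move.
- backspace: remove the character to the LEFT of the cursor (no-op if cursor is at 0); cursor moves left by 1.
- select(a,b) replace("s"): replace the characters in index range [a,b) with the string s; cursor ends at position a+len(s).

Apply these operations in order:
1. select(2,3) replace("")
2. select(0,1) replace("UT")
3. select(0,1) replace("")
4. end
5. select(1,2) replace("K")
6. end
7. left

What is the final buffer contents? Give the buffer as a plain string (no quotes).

After op 1 (select(2,3) replace("")): buf='BP' cursor=2
After op 2 (select(0,1) replace("UT")): buf='UTP' cursor=2
After op 3 (select(0,1) replace("")): buf='TP' cursor=0
After op 4 (end): buf='TP' cursor=2
After op 5 (select(1,2) replace("K")): buf='TK' cursor=2
After op 6 (end): buf='TK' cursor=2
After op 7 (left): buf='TK' cursor=1

Answer: TK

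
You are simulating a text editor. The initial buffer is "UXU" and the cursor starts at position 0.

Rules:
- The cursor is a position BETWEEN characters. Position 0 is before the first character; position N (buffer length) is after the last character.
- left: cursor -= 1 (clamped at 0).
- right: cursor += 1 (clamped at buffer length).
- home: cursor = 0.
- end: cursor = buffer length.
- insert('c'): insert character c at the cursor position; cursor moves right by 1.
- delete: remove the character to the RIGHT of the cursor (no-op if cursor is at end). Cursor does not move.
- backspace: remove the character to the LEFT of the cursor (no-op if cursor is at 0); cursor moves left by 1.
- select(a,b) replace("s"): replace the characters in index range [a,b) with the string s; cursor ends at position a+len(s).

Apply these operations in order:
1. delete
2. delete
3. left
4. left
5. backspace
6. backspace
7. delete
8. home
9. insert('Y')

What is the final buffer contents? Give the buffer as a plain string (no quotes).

Answer: Y

Derivation:
After op 1 (delete): buf='XU' cursor=0
After op 2 (delete): buf='U' cursor=0
After op 3 (left): buf='U' cursor=0
After op 4 (left): buf='U' cursor=0
After op 5 (backspace): buf='U' cursor=0
After op 6 (backspace): buf='U' cursor=0
After op 7 (delete): buf='(empty)' cursor=0
After op 8 (home): buf='(empty)' cursor=0
After op 9 (insert('Y')): buf='Y' cursor=1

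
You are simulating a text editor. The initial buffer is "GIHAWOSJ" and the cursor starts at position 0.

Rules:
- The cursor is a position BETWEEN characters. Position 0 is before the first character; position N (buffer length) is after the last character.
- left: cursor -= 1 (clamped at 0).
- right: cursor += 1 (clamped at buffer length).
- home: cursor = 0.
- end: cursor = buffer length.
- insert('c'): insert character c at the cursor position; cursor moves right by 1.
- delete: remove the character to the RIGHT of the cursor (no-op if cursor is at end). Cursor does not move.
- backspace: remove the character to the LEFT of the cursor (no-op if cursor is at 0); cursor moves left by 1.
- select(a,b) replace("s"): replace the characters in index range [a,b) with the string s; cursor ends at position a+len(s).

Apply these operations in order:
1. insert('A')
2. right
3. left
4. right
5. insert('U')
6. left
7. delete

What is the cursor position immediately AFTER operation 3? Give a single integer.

Answer: 1

Derivation:
After op 1 (insert('A')): buf='AGIHAWOSJ' cursor=1
After op 2 (right): buf='AGIHAWOSJ' cursor=2
After op 3 (left): buf='AGIHAWOSJ' cursor=1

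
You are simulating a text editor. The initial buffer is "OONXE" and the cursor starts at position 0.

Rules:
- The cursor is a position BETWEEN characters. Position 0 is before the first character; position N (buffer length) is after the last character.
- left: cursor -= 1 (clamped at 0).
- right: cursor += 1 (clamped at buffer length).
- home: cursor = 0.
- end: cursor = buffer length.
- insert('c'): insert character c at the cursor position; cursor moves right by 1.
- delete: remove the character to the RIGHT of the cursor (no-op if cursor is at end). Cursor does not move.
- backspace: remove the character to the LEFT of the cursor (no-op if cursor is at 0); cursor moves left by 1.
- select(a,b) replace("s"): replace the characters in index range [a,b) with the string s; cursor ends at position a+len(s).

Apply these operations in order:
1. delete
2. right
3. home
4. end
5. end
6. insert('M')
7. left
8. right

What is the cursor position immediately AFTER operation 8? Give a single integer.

After op 1 (delete): buf='ONXE' cursor=0
After op 2 (right): buf='ONXE' cursor=1
After op 3 (home): buf='ONXE' cursor=0
After op 4 (end): buf='ONXE' cursor=4
After op 5 (end): buf='ONXE' cursor=4
After op 6 (insert('M')): buf='ONXEM' cursor=5
After op 7 (left): buf='ONXEM' cursor=4
After op 8 (right): buf='ONXEM' cursor=5

Answer: 5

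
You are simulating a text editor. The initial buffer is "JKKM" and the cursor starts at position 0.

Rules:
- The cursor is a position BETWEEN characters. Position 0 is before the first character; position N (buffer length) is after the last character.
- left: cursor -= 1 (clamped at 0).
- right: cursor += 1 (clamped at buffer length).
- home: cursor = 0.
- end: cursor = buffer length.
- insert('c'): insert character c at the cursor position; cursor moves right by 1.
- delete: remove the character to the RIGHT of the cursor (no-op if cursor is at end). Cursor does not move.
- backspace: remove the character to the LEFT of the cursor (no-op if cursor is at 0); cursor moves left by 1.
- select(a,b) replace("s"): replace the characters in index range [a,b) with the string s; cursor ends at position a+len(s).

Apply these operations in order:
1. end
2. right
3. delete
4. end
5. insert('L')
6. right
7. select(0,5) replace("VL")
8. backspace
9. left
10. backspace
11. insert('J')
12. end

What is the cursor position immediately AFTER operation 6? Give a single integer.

After op 1 (end): buf='JKKM' cursor=4
After op 2 (right): buf='JKKM' cursor=4
After op 3 (delete): buf='JKKM' cursor=4
After op 4 (end): buf='JKKM' cursor=4
After op 5 (insert('L')): buf='JKKML' cursor=5
After op 6 (right): buf='JKKML' cursor=5

Answer: 5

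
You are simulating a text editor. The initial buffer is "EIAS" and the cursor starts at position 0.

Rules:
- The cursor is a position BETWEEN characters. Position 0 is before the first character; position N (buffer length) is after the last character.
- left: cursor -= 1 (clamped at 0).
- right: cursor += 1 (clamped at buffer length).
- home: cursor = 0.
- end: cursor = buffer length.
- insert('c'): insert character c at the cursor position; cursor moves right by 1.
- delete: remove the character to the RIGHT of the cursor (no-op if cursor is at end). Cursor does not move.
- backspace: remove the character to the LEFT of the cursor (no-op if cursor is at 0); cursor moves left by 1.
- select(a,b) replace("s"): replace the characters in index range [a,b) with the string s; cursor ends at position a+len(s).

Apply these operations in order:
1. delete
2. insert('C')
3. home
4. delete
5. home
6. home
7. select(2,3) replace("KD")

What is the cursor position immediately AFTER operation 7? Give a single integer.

After op 1 (delete): buf='IAS' cursor=0
After op 2 (insert('C')): buf='CIAS' cursor=1
After op 3 (home): buf='CIAS' cursor=0
After op 4 (delete): buf='IAS' cursor=0
After op 5 (home): buf='IAS' cursor=0
After op 6 (home): buf='IAS' cursor=0
After op 7 (select(2,3) replace("KD")): buf='IAKD' cursor=4

Answer: 4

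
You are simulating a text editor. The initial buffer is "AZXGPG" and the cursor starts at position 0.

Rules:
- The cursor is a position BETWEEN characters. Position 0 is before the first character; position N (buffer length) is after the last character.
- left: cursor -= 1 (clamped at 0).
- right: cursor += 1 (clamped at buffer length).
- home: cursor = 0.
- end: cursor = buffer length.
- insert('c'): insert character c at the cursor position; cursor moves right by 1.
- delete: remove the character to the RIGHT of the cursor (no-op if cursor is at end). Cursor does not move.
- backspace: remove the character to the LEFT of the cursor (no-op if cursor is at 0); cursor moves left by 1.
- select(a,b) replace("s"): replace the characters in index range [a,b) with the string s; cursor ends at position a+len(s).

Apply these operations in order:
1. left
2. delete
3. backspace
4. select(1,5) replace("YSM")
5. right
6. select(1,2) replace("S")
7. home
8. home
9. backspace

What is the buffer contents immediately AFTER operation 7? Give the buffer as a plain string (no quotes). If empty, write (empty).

After op 1 (left): buf='AZXGPG' cursor=0
After op 2 (delete): buf='ZXGPG' cursor=0
After op 3 (backspace): buf='ZXGPG' cursor=0
After op 4 (select(1,5) replace("YSM")): buf='ZYSM' cursor=4
After op 5 (right): buf='ZYSM' cursor=4
After op 6 (select(1,2) replace("S")): buf='ZSSM' cursor=2
After op 7 (home): buf='ZSSM' cursor=0

Answer: ZSSM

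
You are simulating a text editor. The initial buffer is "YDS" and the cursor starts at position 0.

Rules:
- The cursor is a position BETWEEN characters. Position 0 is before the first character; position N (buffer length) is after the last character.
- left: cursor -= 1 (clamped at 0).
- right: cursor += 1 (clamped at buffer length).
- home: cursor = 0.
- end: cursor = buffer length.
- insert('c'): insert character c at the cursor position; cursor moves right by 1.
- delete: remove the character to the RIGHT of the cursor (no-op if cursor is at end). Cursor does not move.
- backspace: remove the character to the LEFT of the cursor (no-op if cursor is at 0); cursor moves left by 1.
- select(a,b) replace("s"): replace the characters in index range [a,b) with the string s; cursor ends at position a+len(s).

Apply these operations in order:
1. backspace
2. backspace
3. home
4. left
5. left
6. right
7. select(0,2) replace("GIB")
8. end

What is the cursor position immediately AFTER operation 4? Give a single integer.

After op 1 (backspace): buf='YDS' cursor=0
After op 2 (backspace): buf='YDS' cursor=0
After op 3 (home): buf='YDS' cursor=0
After op 4 (left): buf='YDS' cursor=0

Answer: 0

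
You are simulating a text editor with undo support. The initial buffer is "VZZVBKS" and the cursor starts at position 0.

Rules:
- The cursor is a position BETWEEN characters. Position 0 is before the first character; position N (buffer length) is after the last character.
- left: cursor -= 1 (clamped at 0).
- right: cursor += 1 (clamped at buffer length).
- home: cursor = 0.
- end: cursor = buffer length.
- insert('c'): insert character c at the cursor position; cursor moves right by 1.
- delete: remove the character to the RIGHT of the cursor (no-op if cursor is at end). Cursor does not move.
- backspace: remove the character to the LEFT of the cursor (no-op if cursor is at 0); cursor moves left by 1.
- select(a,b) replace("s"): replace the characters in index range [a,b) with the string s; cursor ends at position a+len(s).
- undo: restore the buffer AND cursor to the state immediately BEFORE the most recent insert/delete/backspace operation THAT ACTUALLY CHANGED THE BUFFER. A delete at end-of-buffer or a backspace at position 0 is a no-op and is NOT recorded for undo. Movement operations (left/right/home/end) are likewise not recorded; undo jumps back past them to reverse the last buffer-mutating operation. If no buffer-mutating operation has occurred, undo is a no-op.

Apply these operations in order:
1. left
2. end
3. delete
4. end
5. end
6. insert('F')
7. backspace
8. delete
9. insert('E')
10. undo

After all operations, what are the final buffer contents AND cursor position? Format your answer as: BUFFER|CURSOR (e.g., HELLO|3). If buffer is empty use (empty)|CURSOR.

After op 1 (left): buf='VZZVBKS' cursor=0
After op 2 (end): buf='VZZVBKS' cursor=7
After op 3 (delete): buf='VZZVBKS' cursor=7
After op 4 (end): buf='VZZVBKS' cursor=7
After op 5 (end): buf='VZZVBKS' cursor=7
After op 6 (insert('F')): buf='VZZVBKSF' cursor=8
After op 7 (backspace): buf='VZZVBKS' cursor=7
After op 8 (delete): buf='VZZVBKS' cursor=7
After op 9 (insert('E')): buf='VZZVBKSE' cursor=8
After op 10 (undo): buf='VZZVBKS' cursor=7

Answer: VZZVBKS|7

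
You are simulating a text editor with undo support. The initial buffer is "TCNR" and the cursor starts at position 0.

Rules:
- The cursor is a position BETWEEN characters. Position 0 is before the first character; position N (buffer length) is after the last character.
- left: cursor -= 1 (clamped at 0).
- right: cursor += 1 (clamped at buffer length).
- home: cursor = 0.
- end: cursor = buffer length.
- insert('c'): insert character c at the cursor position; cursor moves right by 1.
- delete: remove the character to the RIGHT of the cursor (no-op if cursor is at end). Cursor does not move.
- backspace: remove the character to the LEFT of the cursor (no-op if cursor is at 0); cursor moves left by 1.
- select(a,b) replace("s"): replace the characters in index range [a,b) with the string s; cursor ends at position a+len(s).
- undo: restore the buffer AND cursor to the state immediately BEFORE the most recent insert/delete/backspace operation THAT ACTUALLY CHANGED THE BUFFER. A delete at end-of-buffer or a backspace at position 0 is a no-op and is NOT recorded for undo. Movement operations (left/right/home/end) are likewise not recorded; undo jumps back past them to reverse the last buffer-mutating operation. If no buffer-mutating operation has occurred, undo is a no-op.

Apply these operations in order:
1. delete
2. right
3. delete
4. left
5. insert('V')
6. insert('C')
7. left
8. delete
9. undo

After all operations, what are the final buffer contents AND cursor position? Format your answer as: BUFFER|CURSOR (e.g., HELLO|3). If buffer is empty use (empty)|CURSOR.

Answer: VCCR|1

Derivation:
After op 1 (delete): buf='CNR' cursor=0
After op 2 (right): buf='CNR' cursor=1
After op 3 (delete): buf='CR' cursor=1
After op 4 (left): buf='CR' cursor=0
After op 5 (insert('V')): buf='VCR' cursor=1
After op 6 (insert('C')): buf='VCCR' cursor=2
After op 7 (left): buf='VCCR' cursor=1
After op 8 (delete): buf='VCR' cursor=1
After op 9 (undo): buf='VCCR' cursor=1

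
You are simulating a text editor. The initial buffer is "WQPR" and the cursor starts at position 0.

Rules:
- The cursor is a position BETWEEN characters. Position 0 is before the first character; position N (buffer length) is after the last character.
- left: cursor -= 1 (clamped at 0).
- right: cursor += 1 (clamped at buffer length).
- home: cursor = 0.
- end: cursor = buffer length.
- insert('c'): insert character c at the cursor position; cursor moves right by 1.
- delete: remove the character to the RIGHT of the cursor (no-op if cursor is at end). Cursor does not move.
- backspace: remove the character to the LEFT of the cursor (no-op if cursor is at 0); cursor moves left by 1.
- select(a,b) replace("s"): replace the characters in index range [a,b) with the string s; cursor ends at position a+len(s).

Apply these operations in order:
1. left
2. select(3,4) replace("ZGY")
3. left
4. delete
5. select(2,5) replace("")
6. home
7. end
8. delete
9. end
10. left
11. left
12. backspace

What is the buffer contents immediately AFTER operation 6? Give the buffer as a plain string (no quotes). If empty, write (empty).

Answer: WQ

Derivation:
After op 1 (left): buf='WQPR' cursor=0
After op 2 (select(3,4) replace("ZGY")): buf='WQPZGY' cursor=6
After op 3 (left): buf='WQPZGY' cursor=5
After op 4 (delete): buf='WQPZG' cursor=5
After op 5 (select(2,5) replace("")): buf='WQ' cursor=2
After op 6 (home): buf='WQ' cursor=0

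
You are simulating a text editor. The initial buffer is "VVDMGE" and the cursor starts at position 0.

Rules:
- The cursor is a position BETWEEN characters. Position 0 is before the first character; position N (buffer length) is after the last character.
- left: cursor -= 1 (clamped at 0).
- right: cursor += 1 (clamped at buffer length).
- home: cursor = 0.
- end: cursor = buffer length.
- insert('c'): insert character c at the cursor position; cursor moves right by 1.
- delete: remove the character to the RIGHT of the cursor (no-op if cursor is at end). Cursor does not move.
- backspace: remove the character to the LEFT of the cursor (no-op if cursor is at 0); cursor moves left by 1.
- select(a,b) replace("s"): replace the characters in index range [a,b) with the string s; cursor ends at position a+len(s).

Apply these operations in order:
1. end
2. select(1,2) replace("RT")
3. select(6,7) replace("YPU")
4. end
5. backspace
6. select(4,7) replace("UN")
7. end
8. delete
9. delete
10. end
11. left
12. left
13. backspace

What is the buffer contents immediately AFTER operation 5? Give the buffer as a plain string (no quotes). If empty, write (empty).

Answer: VRTDMGYP

Derivation:
After op 1 (end): buf='VVDMGE' cursor=6
After op 2 (select(1,2) replace("RT")): buf='VRTDMGE' cursor=3
After op 3 (select(6,7) replace("YPU")): buf='VRTDMGYPU' cursor=9
After op 4 (end): buf='VRTDMGYPU' cursor=9
After op 5 (backspace): buf='VRTDMGYP' cursor=8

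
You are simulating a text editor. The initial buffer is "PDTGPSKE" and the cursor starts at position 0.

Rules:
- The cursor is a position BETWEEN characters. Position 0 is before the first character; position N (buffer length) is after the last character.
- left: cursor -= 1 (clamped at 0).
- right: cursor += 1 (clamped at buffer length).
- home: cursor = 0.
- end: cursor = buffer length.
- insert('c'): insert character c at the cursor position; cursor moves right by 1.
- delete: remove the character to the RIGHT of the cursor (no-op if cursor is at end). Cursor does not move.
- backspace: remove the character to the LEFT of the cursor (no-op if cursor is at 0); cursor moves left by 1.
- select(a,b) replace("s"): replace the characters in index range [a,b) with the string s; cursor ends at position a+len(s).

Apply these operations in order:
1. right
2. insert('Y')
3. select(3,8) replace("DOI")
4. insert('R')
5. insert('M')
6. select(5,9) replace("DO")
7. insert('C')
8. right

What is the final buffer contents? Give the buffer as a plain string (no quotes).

After op 1 (right): buf='PDTGPSKE' cursor=1
After op 2 (insert('Y')): buf='PYDTGPSKE' cursor=2
After op 3 (select(3,8) replace("DOI")): buf='PYDDOIE' cursor=6
After op 4 (insert('R')): buf='PYDDOIRE' cursor=7
After op 5 (insert('M')): buf='PYDDOIRME' cursor=8
After op 6 (select(5,9) replace("DO")): buf='PYDDODO' cursor=7
After op 7 (insert('C')): buf='PYDDODOC' cursor=8
After op 8 (right): buf='PYDDODOC' cursor=8

Answer: PYDDODOC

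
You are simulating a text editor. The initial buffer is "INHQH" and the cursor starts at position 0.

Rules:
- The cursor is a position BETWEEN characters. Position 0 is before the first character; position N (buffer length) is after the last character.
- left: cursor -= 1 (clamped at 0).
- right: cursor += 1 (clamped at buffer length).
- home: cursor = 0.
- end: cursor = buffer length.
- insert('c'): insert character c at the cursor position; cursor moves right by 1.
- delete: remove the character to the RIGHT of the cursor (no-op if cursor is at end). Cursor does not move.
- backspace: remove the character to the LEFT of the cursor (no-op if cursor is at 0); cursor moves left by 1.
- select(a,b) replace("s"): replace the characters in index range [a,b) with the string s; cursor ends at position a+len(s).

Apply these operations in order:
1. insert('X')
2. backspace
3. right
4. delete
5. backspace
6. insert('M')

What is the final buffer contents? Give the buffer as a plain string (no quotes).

After op 1 (insert('X')): buf='XINHQH' cursor=1
After op 2 (backspace): buf='INHQH' cursor=0
After op 3 (right): buf='INHQH' cursor=1
After op 4 (delete): buf='IHQH' cursor=1
After op 5 (backspace): buf='HQH' cursor=0
After op 6 (insert('M')): buf='MHQH' cursor=1

Answer: MHQH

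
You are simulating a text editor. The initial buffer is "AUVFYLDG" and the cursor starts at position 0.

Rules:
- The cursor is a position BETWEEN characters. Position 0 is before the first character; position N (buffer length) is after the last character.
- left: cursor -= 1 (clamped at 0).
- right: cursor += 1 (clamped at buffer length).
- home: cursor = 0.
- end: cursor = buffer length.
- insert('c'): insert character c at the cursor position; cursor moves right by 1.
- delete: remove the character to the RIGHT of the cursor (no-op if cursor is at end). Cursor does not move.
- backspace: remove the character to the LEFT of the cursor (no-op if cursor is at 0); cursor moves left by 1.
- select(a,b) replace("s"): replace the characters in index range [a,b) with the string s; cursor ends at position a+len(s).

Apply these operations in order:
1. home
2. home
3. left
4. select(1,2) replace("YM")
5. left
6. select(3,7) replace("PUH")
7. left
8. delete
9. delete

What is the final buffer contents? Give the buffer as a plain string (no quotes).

After op 1 (home): buf='AUVFYLDG' cursor=0
After op 2 (home): buf='AUVFYLDG' cursor=0
After op 3 (left): buf='AUVFYLDG' cursor=0
After op 4 (select(1,2) replace("YM")): buf='AYMVFYLDG' cursor=3
After op 5 (left): buf='AYMVFYLDG' cursor=2
After op 6 (select(3,7) replace("PUH")): buf='AYMPUHDG' cursor=6
After op 7 (left): buf='AYMPUHDG' cursor=5
After op 8 (delete): buf='AYMPUDG' cursor=5
After op 9 (delete): buf='AYMPUG' cursor=5

Answer: AYMPUG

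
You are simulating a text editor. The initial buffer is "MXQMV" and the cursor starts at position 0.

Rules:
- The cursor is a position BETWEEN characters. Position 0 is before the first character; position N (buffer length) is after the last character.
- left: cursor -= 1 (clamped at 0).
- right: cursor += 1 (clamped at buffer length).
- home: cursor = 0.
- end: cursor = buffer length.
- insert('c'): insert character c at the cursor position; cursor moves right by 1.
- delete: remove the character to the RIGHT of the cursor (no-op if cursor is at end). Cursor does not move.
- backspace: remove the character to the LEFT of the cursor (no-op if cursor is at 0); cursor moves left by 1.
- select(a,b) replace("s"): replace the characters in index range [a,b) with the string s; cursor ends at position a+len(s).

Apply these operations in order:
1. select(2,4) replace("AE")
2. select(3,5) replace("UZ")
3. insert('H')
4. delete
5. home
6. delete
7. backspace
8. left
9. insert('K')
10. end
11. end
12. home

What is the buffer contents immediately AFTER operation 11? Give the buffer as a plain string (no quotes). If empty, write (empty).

Answer: KXAUZH

Derivation:
After op 1 (select(2,4) replace("AE")): buf='MXAEV' cursor=4
After op 2 (select(3,5) replace("UZ")): buf='MXAUZ' cursor=5
After op 3 (insert('H')): buf='MXAUZH' cursor=6
After op 4 (delete): buf='MXAUZH' cursor=6
After op 5 (home): buf='MXAUZH' cursor=0
After op 6 (delete): buf='XAUZH' cursor=0
After op 7 (backspace): buf='XAUZH' cursor=0
After op 8 (left): buf='XAUZH' cursor=0
After op 9 (insert('K')): buf='KXAUZH' cursor=1
After op 10 (end): buf='KXAUZH' cursor=6
After op 11 (end): buf='KXAUZH' cursor=6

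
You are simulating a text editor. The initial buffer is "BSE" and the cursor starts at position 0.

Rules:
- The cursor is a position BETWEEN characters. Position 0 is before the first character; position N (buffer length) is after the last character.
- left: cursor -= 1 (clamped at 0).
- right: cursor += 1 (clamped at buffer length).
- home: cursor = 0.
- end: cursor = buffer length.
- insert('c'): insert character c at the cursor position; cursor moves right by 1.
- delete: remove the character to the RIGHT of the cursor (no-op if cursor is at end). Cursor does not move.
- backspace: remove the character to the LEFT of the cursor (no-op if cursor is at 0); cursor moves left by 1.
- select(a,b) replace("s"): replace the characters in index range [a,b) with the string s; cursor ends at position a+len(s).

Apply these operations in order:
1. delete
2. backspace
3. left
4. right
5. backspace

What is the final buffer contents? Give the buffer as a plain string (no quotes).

Answer: E

Derivation:
After op 1 (delete): buf='SE' cursor=0
After op 2 (backspace): buf='SE' cursor=0
After op 3 (left): buf='SE' cursor=0
After op 4 (right): buf='SE' cursor=1
After op 5 (backspace): buf='E' cursor=0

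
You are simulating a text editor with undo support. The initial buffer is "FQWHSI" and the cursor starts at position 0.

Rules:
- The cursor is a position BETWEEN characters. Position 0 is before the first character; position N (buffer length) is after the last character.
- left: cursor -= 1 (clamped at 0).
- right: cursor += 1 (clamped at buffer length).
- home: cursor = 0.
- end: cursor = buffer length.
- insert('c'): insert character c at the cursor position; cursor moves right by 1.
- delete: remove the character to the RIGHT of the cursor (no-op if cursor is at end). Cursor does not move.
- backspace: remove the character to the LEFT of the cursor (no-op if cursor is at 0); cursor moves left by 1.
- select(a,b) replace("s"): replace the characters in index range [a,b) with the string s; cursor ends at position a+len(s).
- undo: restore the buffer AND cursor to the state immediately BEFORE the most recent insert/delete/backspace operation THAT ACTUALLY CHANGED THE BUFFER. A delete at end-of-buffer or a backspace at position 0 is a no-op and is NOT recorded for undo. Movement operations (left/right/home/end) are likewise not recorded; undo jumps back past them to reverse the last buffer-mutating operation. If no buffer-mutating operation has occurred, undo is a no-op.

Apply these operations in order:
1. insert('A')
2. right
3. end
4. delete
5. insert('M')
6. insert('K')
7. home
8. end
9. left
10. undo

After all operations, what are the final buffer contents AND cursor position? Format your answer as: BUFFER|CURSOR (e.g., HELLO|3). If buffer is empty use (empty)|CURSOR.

After op 1 (insert('A')): buf='AFQWHSI' cursor=1
After op 2 (right): buf='AFQWHSI' cursor=2
After op 3 (end): buf='AFQWHSI' cursor=7
After op 4 (delete): buf='AFQWHSI' cursor=7
After op 5 (insert('M')): buf='AFQWHSIM' cursor=8
After op 6 (insert('K')): buf='AFQWHSIMK' cursor=9
After op 7 (home): buf='AFQWHSIMK' cursor=0
After op 8 (end): buf='AFQWHSIMK' cursor=9
After op 9 (left): buf='AFQWHSIMK' cursor=8
After op 10 (undo): buf='AFQWHSIM' cursor=8

Answer: AFQWHSIM|8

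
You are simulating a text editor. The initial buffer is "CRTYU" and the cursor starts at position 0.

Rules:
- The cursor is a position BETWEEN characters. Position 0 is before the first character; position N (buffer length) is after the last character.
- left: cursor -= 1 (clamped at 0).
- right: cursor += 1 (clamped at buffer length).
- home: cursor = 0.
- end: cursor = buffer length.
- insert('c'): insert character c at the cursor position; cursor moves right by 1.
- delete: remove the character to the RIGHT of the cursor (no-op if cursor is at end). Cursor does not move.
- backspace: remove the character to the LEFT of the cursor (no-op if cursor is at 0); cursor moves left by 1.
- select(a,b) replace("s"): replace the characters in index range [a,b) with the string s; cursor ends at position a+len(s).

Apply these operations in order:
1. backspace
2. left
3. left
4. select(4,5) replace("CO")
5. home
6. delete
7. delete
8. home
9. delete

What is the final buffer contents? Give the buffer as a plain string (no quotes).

Answer: YCO

Derivation:
After op 1 (backspace): buf='CRTYU' cursor=0
After op 2 (left): buf='CRTYU' cursor=0
After op 3 (left): buf='CRTYU' cursor=0
After op 4 (select(4,5) replace("CO")): buf='CRTYCO' cursor=6
After op 5 (home): buf='CRTYCO' cursor=0
After op 6 (delete): buf='RTYCO' cursor=0
After op 7 (delete): buf='TYCO' cursor=0
After op 8 (home): buf='TYCO' cursor=0
After op 9 (delete): buf='YCO' cursor=0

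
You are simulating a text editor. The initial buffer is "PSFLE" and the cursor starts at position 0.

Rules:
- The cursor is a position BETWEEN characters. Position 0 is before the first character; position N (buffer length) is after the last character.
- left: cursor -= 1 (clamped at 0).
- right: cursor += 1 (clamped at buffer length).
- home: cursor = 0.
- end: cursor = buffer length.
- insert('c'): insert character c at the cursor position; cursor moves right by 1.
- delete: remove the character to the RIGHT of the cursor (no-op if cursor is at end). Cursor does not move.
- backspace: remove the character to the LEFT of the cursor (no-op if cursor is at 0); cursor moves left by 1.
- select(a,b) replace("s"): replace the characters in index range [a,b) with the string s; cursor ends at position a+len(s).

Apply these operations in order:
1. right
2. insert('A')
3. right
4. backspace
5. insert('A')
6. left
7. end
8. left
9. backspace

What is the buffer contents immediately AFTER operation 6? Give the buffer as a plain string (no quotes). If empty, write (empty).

Answer: PAAFLE

Derivation:
After op 1 (right): buf='PSFLE' cursor=1
After op 2 (insert('A')): buf='PASFLE' cursor=2
After op 3 (right): buf='PASFLE' cursor=3
After op 4 (backspace): buf='PAFLE' cursor=2
After op 5 (insert('A')): buf='PAAFLE' cursor=3
After op 6 (left): buf='PAAFLE' cursor=2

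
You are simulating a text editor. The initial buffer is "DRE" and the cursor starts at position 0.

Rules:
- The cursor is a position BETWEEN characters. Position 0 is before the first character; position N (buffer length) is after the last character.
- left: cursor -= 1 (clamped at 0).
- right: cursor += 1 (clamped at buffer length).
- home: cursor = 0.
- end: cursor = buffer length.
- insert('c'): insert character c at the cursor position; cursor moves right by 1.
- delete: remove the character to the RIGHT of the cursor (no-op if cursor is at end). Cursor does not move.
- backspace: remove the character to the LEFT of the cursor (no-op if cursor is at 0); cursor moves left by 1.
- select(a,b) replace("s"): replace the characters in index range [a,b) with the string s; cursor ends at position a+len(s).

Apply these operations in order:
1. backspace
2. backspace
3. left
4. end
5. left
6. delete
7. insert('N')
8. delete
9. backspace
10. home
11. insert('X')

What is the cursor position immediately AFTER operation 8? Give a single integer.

Answer: 3

Derivation:
After op 1 (backspace): buf='DRE' cursor=0
After op 2 (backspace): buf='DRE' cursor=0
After op 3 (left): buf='DRE' cursor=0
After op 4 (end): buf='DRE' cursor=3
After op 5 (left): buf='DRE' cursor=2
After op 6 (delete): buf='DR' cursor=2
After op 7 (insert('N')): buf='DRN' cursor=3
After op 8 (delete): buf='DRN' cursor=3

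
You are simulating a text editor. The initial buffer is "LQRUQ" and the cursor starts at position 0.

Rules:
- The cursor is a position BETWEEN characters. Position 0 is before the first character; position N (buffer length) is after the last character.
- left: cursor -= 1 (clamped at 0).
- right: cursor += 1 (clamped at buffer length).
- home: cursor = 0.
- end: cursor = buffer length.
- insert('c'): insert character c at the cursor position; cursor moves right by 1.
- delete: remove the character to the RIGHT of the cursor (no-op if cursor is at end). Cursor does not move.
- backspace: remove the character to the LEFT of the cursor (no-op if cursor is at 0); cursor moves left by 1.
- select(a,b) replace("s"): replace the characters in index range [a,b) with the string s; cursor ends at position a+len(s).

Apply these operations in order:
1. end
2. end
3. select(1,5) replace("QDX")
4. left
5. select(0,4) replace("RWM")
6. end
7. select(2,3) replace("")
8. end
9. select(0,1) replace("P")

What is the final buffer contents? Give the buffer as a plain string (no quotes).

After op 1 (end): buf='LQRUQ' cursor=5
After op 2 (end): buf='LQRUQ' cursor=5
After op 3 (select(1,5) replace("QDX")): buf='LQDX' cursor=4
After op 4 (left): buf='LQDX' cursor=3
After op 5 (select(0,4) replace("RWM")): buf='RWM' cursor=3
After op 6 (end): buf='RWM' cursor=3
After op 7 (select(2,3) replace("")): buf='RW' cursor=2
After op 8 (end): buf='RW' cursor=2
After op 9 (select(0,1) replace("P")): buf='PW' cursor=1

Answer: PW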